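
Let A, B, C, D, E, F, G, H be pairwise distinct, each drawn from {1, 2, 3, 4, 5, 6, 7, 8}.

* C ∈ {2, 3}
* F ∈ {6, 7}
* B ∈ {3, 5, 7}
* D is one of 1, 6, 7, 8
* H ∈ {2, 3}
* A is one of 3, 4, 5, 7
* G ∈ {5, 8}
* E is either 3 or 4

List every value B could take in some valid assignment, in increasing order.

5, 7

The 8 variables draw from only 8 values {1, 2, 3, 4, 5, 6, 7, 8}, so each is used; only D can be 1, hence D = 1.
Among the 7 still-open variables, 6 fits only F (and all 7 values in {2, 3, 4, 5, 6, 7, 8} must be used), so F = 6.
The 6 still-open variables together cover exactly {2, 3, 4, 5, 7, 8} — 6 values for 6 variables — and 8 appears only in G's list, so G = 8.
C and H share exactly the 2 values {2, 3}; by pigeonhole those values go to them, so strike 2, 3 from A, B, E.
E's domain is down to {4}, so E = 4. So A can't be 4.
No further eliminations apply; B can still be any of 5, 7.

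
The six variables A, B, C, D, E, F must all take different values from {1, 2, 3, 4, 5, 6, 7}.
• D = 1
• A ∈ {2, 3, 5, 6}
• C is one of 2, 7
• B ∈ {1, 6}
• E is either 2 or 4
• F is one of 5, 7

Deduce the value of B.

6

D has just one choice, so D = 1. Strike 1 from B.
So B = 6.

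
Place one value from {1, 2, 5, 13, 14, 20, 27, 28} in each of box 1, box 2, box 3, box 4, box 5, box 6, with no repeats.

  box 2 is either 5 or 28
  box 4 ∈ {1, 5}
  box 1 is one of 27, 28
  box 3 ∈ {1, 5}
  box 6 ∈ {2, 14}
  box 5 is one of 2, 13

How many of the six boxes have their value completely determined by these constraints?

The 2 variables box 3 and box 4 are confined to {1, 5}, which locks those values in; drop them from box 2.
box 2 has just one choice, so box 2 = 28. Strike 28 from box 1.
box 1's domain is down to {27}, so box 1 = 27.
Determined: box 1=27, box 2=28. The other boxes each still have more than one consistent value. That makes 2.

2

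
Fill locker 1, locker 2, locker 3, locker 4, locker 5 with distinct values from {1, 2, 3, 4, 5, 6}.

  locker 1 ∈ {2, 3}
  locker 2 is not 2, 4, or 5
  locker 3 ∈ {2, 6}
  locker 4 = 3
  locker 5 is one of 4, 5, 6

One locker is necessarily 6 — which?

locker 3

locker 4's domain is down to {3}, so locker 4 = 3. Strike 3 from locker 1, locker 2.
locker 1 has just one choice, so locker 1 = 2. Remove 2 from locker 3.
So 6 goes to locker 3.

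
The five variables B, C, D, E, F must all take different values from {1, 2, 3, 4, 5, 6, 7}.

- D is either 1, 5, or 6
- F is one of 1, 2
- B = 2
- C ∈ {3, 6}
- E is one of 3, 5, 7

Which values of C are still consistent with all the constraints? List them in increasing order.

B must be 2 (only option left). Remove 2 from F.
F has just one choice, so F = 1. Remove 1 from D.
No further eliminations apply; C can still be any of 3, 6.

3, 6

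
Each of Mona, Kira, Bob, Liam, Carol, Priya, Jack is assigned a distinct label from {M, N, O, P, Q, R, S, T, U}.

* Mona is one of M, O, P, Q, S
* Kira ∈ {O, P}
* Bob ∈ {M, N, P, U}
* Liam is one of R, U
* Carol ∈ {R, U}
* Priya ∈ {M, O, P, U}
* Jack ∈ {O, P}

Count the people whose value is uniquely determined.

2

The 2 variables Kira and Jack are confined to {O, P}, which locks those values in; drop them from Mona, Bob, Priya.
Liam and Carol share exactly the 2 values {R, U}; by pigeonhole those values go to them, so strike R, U from Bob, Priya.
Priya must be M (only option left). Remove M from Mona, Bob.
That leaves Bob = N.
Determined: Bob=N, Priya=M. The other people each still have more than one consistent value. That makes 2.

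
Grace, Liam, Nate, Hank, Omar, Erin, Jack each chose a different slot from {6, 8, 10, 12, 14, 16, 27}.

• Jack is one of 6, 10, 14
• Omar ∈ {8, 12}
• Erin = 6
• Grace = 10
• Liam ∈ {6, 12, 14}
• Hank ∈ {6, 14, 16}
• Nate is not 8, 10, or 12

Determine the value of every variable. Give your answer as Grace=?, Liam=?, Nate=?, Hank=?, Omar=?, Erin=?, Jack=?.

Grace=10, Liam=12, Nate=27, Hank=16, Omar=8, Erin=6, Jack=14

Grace has just one choice, so Grace = 10. Strike 10 from Jack.
Erin's domain is down to {6}, so Erin = 6. Eliminate 6 elsewhere: Liam, Nate, Hank, Jack.
That leaves Jack = 14. Remove 14 from Liam, Nate, Hank.
Liam has just one choice, so Liam = 12. Strike 12 from Omar.
Hank has just one choice, so Hank = 16. So Nate can't be 16.
Omar must be 8 (only option left).
Nate has just one choice, so Nate = 27.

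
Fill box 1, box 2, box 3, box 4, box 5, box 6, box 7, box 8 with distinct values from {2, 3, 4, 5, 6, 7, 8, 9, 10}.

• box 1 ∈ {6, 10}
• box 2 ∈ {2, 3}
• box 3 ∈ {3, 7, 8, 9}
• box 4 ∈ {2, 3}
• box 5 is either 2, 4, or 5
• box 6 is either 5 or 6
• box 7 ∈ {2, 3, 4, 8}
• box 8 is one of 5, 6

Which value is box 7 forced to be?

box 2 and box 4 between them cover only {2, 3} — a naked pair. Remove those values from box 3, box 5, box 7.
box 6 and box 8 share exactly the 2 values {5, 6}; by pigeonhole those values go to them, so strike 5, 6 from box 1, box 5.
box 1's domain is down to {10}, so box 1 = 10.
That leaves box 5 = 4. Eliminate 4 elsewhere: box 7.
So box 7 = 8.

8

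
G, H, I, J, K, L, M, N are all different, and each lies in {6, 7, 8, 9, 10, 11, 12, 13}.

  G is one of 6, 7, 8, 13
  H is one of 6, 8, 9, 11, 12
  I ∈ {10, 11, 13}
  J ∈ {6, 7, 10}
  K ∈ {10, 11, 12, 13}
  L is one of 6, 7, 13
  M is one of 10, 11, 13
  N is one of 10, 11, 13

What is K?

Among the 8 variables, 9 fits only H (and all 8 values in {6, 7, 8, 9, 10, 11, 12, 13} must be used), so H = 9.
The 7 still-open variables draw from only 7 values {6, 7, 8, 10, 11, 12, 13}, so each is used; only G can be 8, hence G = 8.
Among the 6 still-open variables, 12 fits only K (and all 6 values in {6, 7, 10, 11, 12, 13} must be used), so K = 12.

12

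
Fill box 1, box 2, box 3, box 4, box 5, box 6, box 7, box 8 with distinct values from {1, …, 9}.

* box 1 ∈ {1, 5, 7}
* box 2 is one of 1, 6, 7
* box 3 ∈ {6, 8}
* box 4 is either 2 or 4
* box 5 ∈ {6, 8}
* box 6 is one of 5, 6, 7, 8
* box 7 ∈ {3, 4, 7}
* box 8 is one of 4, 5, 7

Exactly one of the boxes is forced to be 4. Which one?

The 8 variables together cover exactly {1, 2, 3, 4, 5, 6, 7, 8} — 8 values for 8 variables — and 2 appears only in box 4's list, so box 4 = 2.
The 7 still-open variables draw from only 7 values {1, 3, 4, 5, 6, 7, 8}, so each is used; only box 7 can be 3, hence box 7 = 3.
The 6 still-open variables draw from only 6 values {1, 4, 5, 6, 7, 8}, so each is used; only box 8 can be 4, hence box 8 = 4.

box 8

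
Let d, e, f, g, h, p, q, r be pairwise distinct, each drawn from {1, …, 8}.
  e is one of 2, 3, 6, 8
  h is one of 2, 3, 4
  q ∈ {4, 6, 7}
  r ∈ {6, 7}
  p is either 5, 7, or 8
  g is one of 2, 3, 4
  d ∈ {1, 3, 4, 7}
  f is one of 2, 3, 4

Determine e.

8

The 8 variables together cover exactly {1, 2, 3, 4, 5, 6, 7, 8} — 8 values for 8 variables — and 1 appears only in d's list, so d = 1.
The 7 still-open variables together cover exactly {2, 3, 4, 5, 6, 7, 8} — 7 values for 7 variables — and 5 appears only in p's list, so p = 5.
The 6 still-open variables together cover exactly {2, 3, 4, 6, 7, 8} — 6 values for 6 variables — and 8 appears only in e's list, so e = 8.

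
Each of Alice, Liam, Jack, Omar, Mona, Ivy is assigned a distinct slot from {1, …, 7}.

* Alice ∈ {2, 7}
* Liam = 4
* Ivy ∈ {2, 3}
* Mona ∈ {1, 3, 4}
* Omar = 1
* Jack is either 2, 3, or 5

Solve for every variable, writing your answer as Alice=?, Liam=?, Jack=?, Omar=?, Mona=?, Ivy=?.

Alice=7, Liam=4, Jack=5, Omar=1, Mona=3, Ivy=2

Liam's domain is down to {4}, so Liam = 4. So Mona can't be 4.
Omar's domain is down to {1}, so Omar = 1. So Mona can't be 1.
That leaves Mona = 3. Eliminate 3 elsewhere: Jack, Ivy.
Ivy must be 2 (only option left). Eliminate 2 elsewhere: Alice, Jack.
Alice's domain is down to {7}, so Alice = 7.
That leaves Jack = 5.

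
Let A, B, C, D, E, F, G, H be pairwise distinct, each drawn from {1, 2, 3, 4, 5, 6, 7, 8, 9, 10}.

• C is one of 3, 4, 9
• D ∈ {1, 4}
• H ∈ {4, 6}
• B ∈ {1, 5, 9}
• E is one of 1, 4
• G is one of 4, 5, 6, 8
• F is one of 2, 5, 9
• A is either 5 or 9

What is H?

6

The 8 variables draw from only 8 values {1, 2, 3, 4, 5, 6, 8, 9}, so each is used; only F can be 2, hence F = 2.
The 7 still-open variables together cover exactly {1, 3, 4, 5, 6, 8, 9} — 7 values for 7 variables — and 3 appears only in C's list, so C = 3.
The 6 still-open variables draw from only 6 values {1, 4, 5, 6, 8, 9}, so each is used; only G can be 8, hence G = 8.
Among the 5 still-open variables, 6 fits only H (and all 5 values in {1, 4, 5, 6, 9} must be used), so H = 6.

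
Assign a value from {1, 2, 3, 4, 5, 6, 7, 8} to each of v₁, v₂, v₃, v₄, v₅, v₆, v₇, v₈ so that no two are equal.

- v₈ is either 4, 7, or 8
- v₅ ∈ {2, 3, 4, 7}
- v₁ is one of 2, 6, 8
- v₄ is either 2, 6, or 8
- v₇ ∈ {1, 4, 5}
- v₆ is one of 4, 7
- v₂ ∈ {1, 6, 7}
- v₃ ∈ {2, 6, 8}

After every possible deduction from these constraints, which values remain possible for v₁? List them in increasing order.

2, 6, 8

The 8 variables together cover exactly {1, 2, 3, 4, 5, 6, 7, 8} — 8 values for 8 variables — and 3 appears only in v₅'s list, so v₅ = 3.
The 7 still-open variables together cover exactly {1, 2, 4, 5, 6, 7, 8} — 7 values for 7 variables — and 5 appears only in v₇'s list, so v₇ = 5.
Among the 6 still-open variables, 1 fits only v₂ (and all 6 values in {1, 2, 4, 6, 7, 8} must be used), so v₂ = 1.
v₁, v₃, v₄ share exactly the 3 values {2, 6, 8}; by pigeonhole those values go to them, so strike 2, 6, 8 from v₈.
No further eliminations apply; v₁ can still be any of 2, 6, 8.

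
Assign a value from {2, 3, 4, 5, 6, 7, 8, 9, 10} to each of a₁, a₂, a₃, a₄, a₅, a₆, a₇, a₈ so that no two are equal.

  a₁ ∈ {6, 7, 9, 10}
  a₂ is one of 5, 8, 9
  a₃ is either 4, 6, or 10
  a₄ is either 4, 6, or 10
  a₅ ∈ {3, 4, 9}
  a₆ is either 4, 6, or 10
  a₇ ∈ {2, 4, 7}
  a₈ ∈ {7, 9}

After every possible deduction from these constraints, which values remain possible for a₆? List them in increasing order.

The 3 variables a₃, a₄, a₆ are confined to {4, 6, 10}, which locks those values in; drop them from a₁, a₅, a₇.
a₁ and a₈ share exactly the 2 values {7, 9}; by pigeonhole those values go to them, so strike 7, 9 from a₂, a₅, a₇.
a₅'s domain is down to {3}, so a₅ = 3.
a₇'s domain is down to {2}, so a₇ = 2.
No further eliminations apply; a₆ can still be any of 4, 6, 10.

4, 6, 10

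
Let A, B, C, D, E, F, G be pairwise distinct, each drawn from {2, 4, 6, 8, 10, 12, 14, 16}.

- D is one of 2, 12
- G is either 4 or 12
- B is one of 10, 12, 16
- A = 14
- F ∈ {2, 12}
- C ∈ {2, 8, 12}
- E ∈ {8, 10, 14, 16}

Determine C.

8

A has just one choice, so A = 14. Remove 14 from E.
Among the 6 still-open variables, 4 fits only G (and all 6 values in {2, 4, 8, 10, 12, 16} must be used), so G = 4.
The 2 variables D and F are confined to {2, 12}, which locks those values in; drop them from B, C.
So C = 8.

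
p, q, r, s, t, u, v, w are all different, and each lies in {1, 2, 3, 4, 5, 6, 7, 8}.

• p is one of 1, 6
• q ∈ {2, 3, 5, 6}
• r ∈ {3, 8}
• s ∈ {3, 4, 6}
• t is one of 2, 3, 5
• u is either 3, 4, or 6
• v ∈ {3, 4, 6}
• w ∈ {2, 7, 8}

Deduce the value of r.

8

Among the 8 variables, 1 fits only p (and all 8 values in {1, 2, 3, 4, 5, 6, 7, 8} must be used), so p = 1.
Among the 7 still-open variables, 7 fits only w (and all 7 values in {2, 3, 4, 5, 6, 7, 8} must be used), so w = 7.
The 6 still-open variables together cover exactly {2, 3, 4, 5, 6, 8} — 6 values for 6 variables — and 8 appears only in r's list, so r = 8.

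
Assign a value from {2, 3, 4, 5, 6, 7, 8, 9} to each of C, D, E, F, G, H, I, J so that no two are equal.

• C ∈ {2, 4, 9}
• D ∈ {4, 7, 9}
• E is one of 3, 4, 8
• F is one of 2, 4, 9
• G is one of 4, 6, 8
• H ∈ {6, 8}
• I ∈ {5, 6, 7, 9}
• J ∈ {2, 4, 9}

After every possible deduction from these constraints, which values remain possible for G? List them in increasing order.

6, 8

The 8 variables draw from only 8 values {2, 3, 4, 5, 6, 7, 8, 9}, so each is used; only E can be 3, hence E = 3.
Among the 7 still-open variables, 5 fits only I (and all 7 values in {2, 4, 5, 6, 7, 8, 9} must be used), so I = 5.
The 6 still-open variables draw from only 6 values {2, 4, 6, 7, 8, 9}, so each is used; only D can be 7, hence D = 7.
C, F, J between them cover only {2, 4, 9} — a naked triple. Remove those values from G.
No further eliminations apply; G can still be any of 6, 8.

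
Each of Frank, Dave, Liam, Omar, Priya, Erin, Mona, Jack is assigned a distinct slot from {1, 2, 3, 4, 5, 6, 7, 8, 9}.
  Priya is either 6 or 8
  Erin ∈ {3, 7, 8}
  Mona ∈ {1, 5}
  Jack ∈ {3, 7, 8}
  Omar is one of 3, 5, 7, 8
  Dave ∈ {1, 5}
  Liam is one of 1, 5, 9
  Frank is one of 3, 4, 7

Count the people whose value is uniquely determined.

3

The 8 variables draw from only 8 values {1, 3, 4, 5, 6, 7, 8, 9}, so each is used; only Frank can be 4, hence Frank = 4.
The 7 still-open variables draw from only 7 values {1, 3, 5, 6, 7, 8, 9}, so each is used; only Priya can be 6, hence Priya = 6.
The 6 still-open variables together cover exactly {1, 3, 5, 7, 8, 9} — 6 values for 6 variables — and 9 appears only in Liam's list, so Liam = 9.
Dave and Mona between them cover only {1, 5} — a naked pair. Remove those values from Omar.
Determined: Frank=4, Liam=9, Priya=6. The other people each still have more than one consistent value. That makes 3.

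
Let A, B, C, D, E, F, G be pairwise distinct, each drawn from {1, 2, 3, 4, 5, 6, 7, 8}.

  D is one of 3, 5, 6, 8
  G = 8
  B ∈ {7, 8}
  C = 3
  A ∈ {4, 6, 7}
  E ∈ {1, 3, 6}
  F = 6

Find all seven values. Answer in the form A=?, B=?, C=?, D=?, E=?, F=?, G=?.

C has just one choice, so C = 3. Eliminate 3 elsewhere: D, E.
That leaves F = 6. Eliminate 6 elsewhere: A, D, E.
G has just one choice, so G = 8. Eliminate 8 elsewhere: B, D.
That leaves B = 7. Remove 7 from A.
D must be 5 (only option left).
That leaves E = 1.
That leaves A = 4.

A=4, B=7, C=3, D=5, E=1, F=6, G=8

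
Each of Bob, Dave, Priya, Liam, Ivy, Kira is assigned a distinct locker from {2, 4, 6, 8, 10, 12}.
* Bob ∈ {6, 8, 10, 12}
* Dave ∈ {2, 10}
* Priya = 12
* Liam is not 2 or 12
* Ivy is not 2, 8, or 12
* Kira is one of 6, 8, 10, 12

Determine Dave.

Priya must be 12 (only option left). Remove 12 from Bob, Kira.
Among the 5 still-open variables, 2 fits only Dave (and all 5 values in {2, 4, 6, 8, 10} must be used), so Dave = 2.

2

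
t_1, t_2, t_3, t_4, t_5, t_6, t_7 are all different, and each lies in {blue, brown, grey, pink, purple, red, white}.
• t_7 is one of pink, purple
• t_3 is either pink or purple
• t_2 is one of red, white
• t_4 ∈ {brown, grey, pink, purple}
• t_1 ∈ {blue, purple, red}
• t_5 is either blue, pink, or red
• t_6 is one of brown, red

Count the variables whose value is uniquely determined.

3

The 7 variables draw from only 7 values {blue, brown, grey, pink, purple, red, white}, so each is used; only t_4 can be grey, hence t_4 = grey.
The 6 still-open variables draw from only 6 values {blue, brown, pink, purple, red, white}, so each is used; only t_6 can be brown, hence t_6 = brown.
Among the 5 still-open variables, white fits only t_2 (and all 5 values in {blue, pink, purple, red, white} must be used), so t_2 = white.
t_3 and t_7 between them cover only {pink, purple} — a naked pair. Remove those values from t_1, t_5.
Determined: t_2=white, t_4=grey, t_6=brown. The other variables each still have more than one consistent value. That makes 3.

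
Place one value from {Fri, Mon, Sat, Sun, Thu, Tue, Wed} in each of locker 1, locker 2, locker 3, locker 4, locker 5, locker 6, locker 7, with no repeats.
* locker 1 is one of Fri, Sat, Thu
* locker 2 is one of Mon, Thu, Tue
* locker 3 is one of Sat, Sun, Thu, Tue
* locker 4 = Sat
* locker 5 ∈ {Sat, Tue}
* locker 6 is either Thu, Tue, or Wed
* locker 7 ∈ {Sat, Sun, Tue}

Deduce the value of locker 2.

locker 4 must be Sat (only option left). So locker 1, locker 3, locker 5, locker 7 can't be Sat.
locker 5's domain is down to {Tue}, so locker 5 = Tue. Eliminate Tue elsewhere: locker 2, locker 3, locker 6, locker 7.
That leaves locker 7 = Sun. Strike Sun from locker 3.
locker 3 has just one choice, so locker 3 = Thu. Eliminate Thu elsewhere: locker 1, locker 2, locker 6.
So locker 2 = Mon.

Mon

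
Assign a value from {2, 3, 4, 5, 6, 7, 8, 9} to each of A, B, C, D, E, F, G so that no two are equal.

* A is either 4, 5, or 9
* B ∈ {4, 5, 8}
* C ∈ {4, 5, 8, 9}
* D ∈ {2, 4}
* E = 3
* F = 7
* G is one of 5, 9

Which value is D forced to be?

2

E's domain is down to {3}, so E = 3.
F's domain is down to {7}, so F = 7.
The 5 still-open variables together cover exactly {2, 4, 5, 8, 9} — 5 values for 5 variables — and 2 appears only in D's list, so D = 2.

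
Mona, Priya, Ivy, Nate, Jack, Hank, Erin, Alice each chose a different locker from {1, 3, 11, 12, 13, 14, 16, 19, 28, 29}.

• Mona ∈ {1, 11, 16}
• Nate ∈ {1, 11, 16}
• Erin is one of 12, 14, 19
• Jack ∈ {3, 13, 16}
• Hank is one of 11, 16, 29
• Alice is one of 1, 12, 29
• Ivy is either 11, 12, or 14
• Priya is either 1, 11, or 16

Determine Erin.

19

Mona, Priya, Nate share exactly the 3 values {1, 11, 16}; by pigeonhole those values go to them, so strike 1, 11, 16 from Ivy, Jack, Hank, Alice.
Hank's domain is down to {29}, so Hank = 29. So Alice can't be 29.
That leaves Alice = 12. Eliminate 12 elsewhere: Ivy, Erin.
Ivy's domain is down to {14}, so Ivy = 14. So Erin can't be 14.
So Erin = 19.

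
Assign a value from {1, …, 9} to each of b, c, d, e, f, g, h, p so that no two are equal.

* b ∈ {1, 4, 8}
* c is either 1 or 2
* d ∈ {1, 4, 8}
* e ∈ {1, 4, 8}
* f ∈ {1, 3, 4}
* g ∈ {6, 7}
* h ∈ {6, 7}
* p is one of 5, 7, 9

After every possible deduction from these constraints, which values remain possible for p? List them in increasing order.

5, 9

g and h between them cover only {6, 7} — a naked pair. Remove those values from p.
b, d, e between them cover only {1, 4, 8} — a naked triple. Remove those values from c, f.
c has just one choice, so c = 2.
f's domain is down to {3}, so f = 3.
No further eliminations apply; p can still be any of 5, 9.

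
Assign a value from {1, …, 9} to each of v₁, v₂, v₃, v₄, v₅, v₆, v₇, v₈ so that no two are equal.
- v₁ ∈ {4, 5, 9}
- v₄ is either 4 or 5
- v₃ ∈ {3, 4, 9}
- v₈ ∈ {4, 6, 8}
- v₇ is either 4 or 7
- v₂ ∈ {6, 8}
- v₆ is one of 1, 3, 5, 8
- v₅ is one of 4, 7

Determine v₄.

The 8 variables together cover exactly {1, 3, 4, 5, 6, 7, 8, 9} — 8 values for 8 variables — and 1 appears only in v₆'s list, so v₆ = 1.
Among the 7 still-open variables, 3 fits only v₃ (and all 7 values in {3, 4, 5, 6, 7, 8, 9} must be used), so v₃ = 3.
The 6 still-open variables together cover exactly {4, 5, 6, 7, 8, 9} — 6 values for 6 variables — and 9 appears only in v₁'s list, so v₁ = 9.
Among the 5 still-open variables, 5 fits only v₄ (and all 5 values in {4, 5, 6, 7, 8} must be used), so v₄ = 5.

5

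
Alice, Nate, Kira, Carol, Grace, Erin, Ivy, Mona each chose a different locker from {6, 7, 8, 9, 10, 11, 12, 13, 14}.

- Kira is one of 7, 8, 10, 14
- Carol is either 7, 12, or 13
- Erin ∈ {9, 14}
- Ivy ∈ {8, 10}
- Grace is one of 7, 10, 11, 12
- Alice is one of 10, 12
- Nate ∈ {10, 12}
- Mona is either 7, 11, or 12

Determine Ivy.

8

The 8 variables together cover exactly {7, 8, 9, 10, 11, 12, 13, 14} — 8 values for 8 variables — and 9 appears only in Erin's list, so Erin = 9.
The 7 still-open variables draw from only 7 values {7, 8, 10, 11, 12, 13, 14}, so each is used; only Carol can be 13, hence Carol = 13.
Among the 6 still-open variables, 14 fits only Kira (and all 6 values in {7, 8, 10, 11, 12, 14} must be used), so Kira = 14.
The 5 still-open variables draw from only 5 values {7, 8, 10, 11, 12}, so each is used; only Ivy can be 8, hence Ivy = 8.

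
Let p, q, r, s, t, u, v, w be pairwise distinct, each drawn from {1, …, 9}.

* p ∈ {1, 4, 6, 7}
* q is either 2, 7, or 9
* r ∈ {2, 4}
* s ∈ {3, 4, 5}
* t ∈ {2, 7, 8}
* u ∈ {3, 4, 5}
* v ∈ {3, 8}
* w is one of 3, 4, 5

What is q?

s, u, w share exactly the 3 values {3, 4, 5}; by pigeonhole those values go to them, so strike 3, 4, 5 from p, r, v.
r must be 2 (only option left). Remove 2 from q, t.
v has just one choice, so v = 8. So t can't be 8.
t's domain is down to {7}, so t = 7. So p, q can't be 7.
So q = 9.

9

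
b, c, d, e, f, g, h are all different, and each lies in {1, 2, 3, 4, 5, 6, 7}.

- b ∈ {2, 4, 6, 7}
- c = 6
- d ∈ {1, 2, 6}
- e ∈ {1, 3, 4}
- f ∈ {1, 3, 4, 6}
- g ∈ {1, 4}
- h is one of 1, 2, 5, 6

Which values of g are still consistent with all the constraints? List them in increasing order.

c has just one choice, so c = 6. Remove 6 from b, d, f, h.
The 6 still-open variables draw from only 6 values {1, 2, 3, 4, 5, 7}, so each is used; only h can be 5, hence h = 5.
Among the 5 still-open variables, 7 fits only b (and all 5 values in {1, 2, 3, 4, 7} must be used), so b = 7.
Among the 4 still-open variables, 2 fits only d (and all 4 values in {1, 2, 3, 4} must be used), so d = 2.
No further eliminations apply; g can still be any of 1, 4.

1, 4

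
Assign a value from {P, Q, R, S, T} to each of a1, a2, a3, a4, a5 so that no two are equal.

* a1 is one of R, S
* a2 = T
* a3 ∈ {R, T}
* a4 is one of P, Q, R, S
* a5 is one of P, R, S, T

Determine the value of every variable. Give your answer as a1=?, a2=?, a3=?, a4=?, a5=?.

a1=S, a2=T, a3=R, a4=Q, a5=P

a2 must be T (only option left). Eliminate T elsewhere: a3, a5.
a3 must be R (only option left). So a1, a4, a5 can't be R.
a1 has just one choice, so a1 = S. So a4, a5 can't be S.
a5 must be P (only option left). Eliminate P elsewhere: a4.
a4 must be Q (only option left).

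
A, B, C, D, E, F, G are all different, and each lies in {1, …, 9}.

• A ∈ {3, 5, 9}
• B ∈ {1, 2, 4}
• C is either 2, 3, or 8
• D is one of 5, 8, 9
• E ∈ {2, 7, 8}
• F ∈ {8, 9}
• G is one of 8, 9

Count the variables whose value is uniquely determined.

The 2 variables F and G are confined to {8, 9}, which locks those values in; drop them from A, C, D, E.
That leaves D = 5. So A can't be 5.
A must be 3 (only option left). Eliminate 3 elsewhere: C.
That leaves C = 2. So B, E can't be 2.
E's domain is down to {7}, so E = 7.
Determined: A=3, C=2, D=5, E=7. The other variables each still have more than one consistent value. That makes 4.

4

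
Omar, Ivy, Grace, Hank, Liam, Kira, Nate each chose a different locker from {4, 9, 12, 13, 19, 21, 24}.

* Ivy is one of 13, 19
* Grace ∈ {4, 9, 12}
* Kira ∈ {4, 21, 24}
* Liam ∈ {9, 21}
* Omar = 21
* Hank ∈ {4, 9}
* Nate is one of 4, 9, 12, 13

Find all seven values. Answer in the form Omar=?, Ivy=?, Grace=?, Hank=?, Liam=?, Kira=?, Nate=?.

Omar=21, Ivy=19, Grace=12, Hank=4, Liam=9, Kira=24, Nate=13

Omar must be 21 (only option left). Remove 21 from Liam, Kira.
Liam must be 9 (only option left). Eliminate 9 elsewhere: Grace, Hank, Nate.
Hank has just one choice, so Hank = 4. Eliminate 4 elsewhere: Grace, Kira, Nate.
That leaves Kira = 24.
Grace has just one choice, so Grace = 12. So Nate can't be 12.
That leaves Nate = 13. So Ivy can't be 13.
Ivy must be 19 (only option left).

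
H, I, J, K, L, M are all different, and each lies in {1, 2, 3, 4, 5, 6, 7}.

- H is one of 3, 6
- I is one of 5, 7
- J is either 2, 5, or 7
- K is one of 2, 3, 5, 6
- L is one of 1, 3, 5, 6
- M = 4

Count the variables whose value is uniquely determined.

1

M must be 4 (only option left).
Determined: M=4. The other variables each still have more than one consistent value. That makes 1.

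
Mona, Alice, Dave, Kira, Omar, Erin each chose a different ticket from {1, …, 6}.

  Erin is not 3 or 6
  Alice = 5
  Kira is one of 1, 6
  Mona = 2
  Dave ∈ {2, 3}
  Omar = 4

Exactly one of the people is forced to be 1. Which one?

Erin

Mona's domain is down to {2}, so Mona = 2. Remove 2 from Dave, Erin.
Alice's domain is down to {5}, so Alice = 5. Remove 5 from Erin.
Dave must be 3 (only option left).
Omar's domain is down to {4}, so Omar = 4. Eliminate 4 elsewhere: Erin.
So 1 goes to Erin.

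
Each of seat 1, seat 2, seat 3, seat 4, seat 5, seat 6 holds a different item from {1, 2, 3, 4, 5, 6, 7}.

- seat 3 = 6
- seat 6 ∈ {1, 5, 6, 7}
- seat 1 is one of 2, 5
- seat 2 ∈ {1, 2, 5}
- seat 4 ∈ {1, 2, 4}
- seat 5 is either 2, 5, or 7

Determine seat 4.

4

seat 3 has just one choice, so seat 3 = 6. So seat 6 can't be 6.
The 5 still-open variables together cover exactly {1, 2, 4, 5, 7} — 5 values for 5 variables — and 4 appears only in seat 4's list, so seat 4 = 4.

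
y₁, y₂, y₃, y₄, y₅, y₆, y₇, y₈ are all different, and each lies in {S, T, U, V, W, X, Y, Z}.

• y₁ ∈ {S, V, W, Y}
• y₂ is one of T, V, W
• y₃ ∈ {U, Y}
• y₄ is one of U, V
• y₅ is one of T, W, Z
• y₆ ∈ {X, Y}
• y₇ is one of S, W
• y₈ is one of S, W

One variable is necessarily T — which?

Among the 8 variables, X fits only y₆ (and all 8 values in {S, T, U, V, W, X, Y, Z} must be used), so y₆ = X.
The 7 still-open variables draw from only 7 values {S, T, U, V, W, Y, Z}, so each is used; only y₅ can be Z, hence y₅ = Z.
The 6 still-open variables together cover exactly {S, T, U, V, W, Y} — 6 values for 6 variables — and T appears only in y₂'s list, so y₂ = T.

y₂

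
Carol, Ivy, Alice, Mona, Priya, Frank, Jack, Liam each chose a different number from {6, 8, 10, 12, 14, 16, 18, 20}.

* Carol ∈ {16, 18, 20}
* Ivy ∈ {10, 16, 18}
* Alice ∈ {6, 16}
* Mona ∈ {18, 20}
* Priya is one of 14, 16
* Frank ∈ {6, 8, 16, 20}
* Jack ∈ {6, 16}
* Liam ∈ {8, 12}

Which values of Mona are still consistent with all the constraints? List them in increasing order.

The 8 variables draw from only 8 values {6, 8, 10, 12, 14, 16, 18, 20}, so each is used; only Ivy can be 10, hence Ivy = 10.
Among the 7 still-open variables, 12 fits only Liam (and all 7 values in {6, 8, 12, 14, 16, 18, 20} must be used), so Liam = 12.
Among the 6 still-open variables, 8 fits only Frank (and all 6 values in {6, 8, 14, 16, 18, 20} must be used), so Frank = 8.
The 5 still-open variables together cover exactly {6, 14, 16, 18, 20} — 5 values for 5 variables — and 14 appears only in Priya's list, so Priya = 14.
Alice and Jack share exactly the 2 values {6, 16}; by pigeonhole those values go to them, so strike 6, 16 from Carol.
No further eliminations apply; Mona can still be any of 18, 20.

18, 20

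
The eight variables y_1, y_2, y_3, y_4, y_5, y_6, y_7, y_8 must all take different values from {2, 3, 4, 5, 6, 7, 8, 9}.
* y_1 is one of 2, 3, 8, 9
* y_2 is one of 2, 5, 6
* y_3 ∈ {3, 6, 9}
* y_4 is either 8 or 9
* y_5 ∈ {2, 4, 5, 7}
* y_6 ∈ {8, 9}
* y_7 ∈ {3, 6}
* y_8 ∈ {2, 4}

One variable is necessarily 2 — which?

y_1

The 8 variables draw from only 8 values {2, 3, 4, 5, 6, 7, 8, 9}, so each is used; only y_5 can be 7, hence y_5 = 7.
The 7 still-open variables draw from only 7 values {2, 3, 4, 5, 6, 8, 9}, so each is used; only y_8 can be 4, hence y_8 = 4.
The 6 still-open variables draw from only 6 values {2, 3, 5, 6, 8, 9}, so each is used; only y_2 can be 5, hence y_2 = 5.
The 5 still-open variables draw from only 5 values {2, 3, 6, 8, 9}, so each is used; only y_1 can be 2, hence y_1 = 2.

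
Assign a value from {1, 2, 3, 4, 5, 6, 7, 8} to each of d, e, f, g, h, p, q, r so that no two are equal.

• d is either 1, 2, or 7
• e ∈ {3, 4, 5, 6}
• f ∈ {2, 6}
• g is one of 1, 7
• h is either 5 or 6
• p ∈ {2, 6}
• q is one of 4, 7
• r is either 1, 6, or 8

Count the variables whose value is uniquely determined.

4

The 8 variables together cover exactly {1, 2, 3, 4, 5, 6, 7, 8} — 8 values for 8 variables — and 3 appears only in e's list, so e = 3.
Among the 7 still-open variables, 4 fits only q (and all 7 values in {1, 2, 4, 5, 6, 7, 8} must be used), so q = 4.
Among the 6 still-open variables, 5 fits only h (and all 6 values in {1, 2, 5, 6, 7, 8} must be used), so h = 5.
The 5 still-open variables draw from only 5 values {1, 2, 6, 7, 8}, so each is used; only r can be 8, hence r = 8.
The 2 variables f and p are confined to {2, 6}, which locks those values in; drop them from d.
Determined: e=3, h=5, q=4, r=8. The other variables each still have more than one consistent value. That makes 4.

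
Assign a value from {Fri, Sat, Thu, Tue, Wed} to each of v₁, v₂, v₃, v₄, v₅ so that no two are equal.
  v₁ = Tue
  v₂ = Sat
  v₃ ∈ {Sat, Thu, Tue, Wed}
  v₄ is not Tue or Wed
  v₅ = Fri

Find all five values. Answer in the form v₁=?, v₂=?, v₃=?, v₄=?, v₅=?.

v₁ has just one choice, so v₁ = Tue. Remove Tue from v₃.
That leaves v₂ = Sat. Remove Sat from v₃, v₄.
v₅ must be Fri (only option left). Eliminate Fri elsewhere: v₄.
That leaves v₄ = Thu. Remove Thu from v₃.
v₃ must be Wed (only option left).

v₁=Tue, v₂=Sat, v₃=Wed, v₄=Thu, v₅=Fri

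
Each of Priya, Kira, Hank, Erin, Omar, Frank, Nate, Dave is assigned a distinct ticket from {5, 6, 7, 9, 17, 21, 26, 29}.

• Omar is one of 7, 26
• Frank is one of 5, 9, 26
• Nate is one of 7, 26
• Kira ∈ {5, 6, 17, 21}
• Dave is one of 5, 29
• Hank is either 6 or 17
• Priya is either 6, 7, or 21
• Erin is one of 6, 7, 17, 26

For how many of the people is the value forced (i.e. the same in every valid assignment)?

4

The 8 variables draw from only 8 values {5, 6, 7, 9, 17, 21, 26, 29}, so each is used; only Frank can be 9, hence Frank = 9.
The 7 still-open variables together cover exactly {5, 6, 7, 17, 21, 26, 29} — 7 values for 7 variables — and 29 appears only in Dave's list, so Dave = 29.
The 6 still-open variables together cover exactly {5, 6, 7, 17, 21, 26} — 6 values for 6 variables — and 5 appears only in Kira's list, so Kira = 5.
The 5 still-open variables together cover exactly {6, 7, 17, 21, 26} — 5 values for 5 variables — and 21 appears only in Priya's list, so Priya = 21.
Omar and Nate share exactly the 2 values {7, 26}; by pigeonhole those values go to them, so strike 7, 26 from Erin.
Determined: Priya=21, Kira=5, Frank=9, Dave=29. The other people each still have more than one consistent value. That makes 4.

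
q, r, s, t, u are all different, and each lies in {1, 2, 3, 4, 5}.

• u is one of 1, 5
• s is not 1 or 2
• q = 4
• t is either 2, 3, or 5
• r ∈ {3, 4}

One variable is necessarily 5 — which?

q's domain is down to {4}, so q = 4. Eliminate 4 elsewhere: r, s.
r has just one choice, so r = 3. Remove 3 from s, t.
So 5 goes to s.

s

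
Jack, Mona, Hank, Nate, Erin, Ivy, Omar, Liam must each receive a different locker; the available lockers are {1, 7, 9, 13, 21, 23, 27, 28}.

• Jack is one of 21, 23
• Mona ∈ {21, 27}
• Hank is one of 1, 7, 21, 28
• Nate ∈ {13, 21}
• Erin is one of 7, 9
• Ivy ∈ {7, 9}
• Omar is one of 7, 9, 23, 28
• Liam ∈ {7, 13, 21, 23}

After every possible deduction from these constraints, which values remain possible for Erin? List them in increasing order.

The 8 variables draw from only 8 values {1, 7, 9, 13, 21, 23, 27, 28}, so each is used; only Hank can be 1, hence Hank = 1.
Among the 7 still-open variables, 27 fits only Mona (and all 7 values in {7, 9, 13, 21, 23, 27, 28} must be used), so Mona = 27.
The 6 still-open variables draw from only 6 values {7, 9, 13, 21, 23, 28}, so each is used; only Omar can be 28, hence Omar = 28.
Erin and Ivy share exactly the 2 values {7, 9}; by pigeonhole those values go to them, so strike 7, 9 from Liam.
No further eliminations apply; Erin can still be any of 7, 9.

7, 9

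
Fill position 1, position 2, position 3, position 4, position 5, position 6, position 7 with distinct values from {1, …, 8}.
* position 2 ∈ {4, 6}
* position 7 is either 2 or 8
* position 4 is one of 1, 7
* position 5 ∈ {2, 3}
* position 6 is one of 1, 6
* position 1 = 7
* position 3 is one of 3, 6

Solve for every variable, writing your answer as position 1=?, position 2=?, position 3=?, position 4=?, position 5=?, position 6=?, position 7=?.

position 1=7, position 2=4, position 3=3, position 4=1, position 5=2, position 6=6, position 7=8

position 1 must be 7 (only option left). Eliminate 7 elsewhere: position 4.
position 4 has just one choice, so position 4 = 1. Eliminate 1 elsewhere: position 6.
position 6 must be 6 (only option left). Remove 6 from position 2, position 3.
position 2's domain is down to {4}, so position 2 = 4.
position 3 must be 3 (only option left). Eliminate 3 elsewhere: position 5.
That leaves position 5 = 2. Eliminate 2 elsewhere: position 7.
position 7 has just one choice, so position 7 = 8.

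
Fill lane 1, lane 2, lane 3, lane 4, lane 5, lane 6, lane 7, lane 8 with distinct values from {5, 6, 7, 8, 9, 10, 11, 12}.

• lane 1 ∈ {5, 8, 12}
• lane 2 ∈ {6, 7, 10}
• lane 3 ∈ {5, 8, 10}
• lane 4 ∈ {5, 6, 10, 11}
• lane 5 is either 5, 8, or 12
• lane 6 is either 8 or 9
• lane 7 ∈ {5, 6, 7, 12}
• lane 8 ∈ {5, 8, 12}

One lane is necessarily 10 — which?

The 8 variables together cover exactly {5, 6, 7, 8, 9, 10, 11, 12} — 8 values for 8 variables — and 9 appears only in lane 6's list, so lane 6 = 9.
The 7 still-open variables together cover exactly {5, 6, 7, 8, 10, 11, 12} — 7 values for 7 variables — and 11 appears only in lane 4's list, so lane 4 = 11.
lane 1, lane 5, lane 8 share exactly the 3 values {5, 8, 12}; by pigeonhole those values go to them, so strike 5, 8, 12 from lane 3, lane 7.
So 10 goes to lane 3.

lane 3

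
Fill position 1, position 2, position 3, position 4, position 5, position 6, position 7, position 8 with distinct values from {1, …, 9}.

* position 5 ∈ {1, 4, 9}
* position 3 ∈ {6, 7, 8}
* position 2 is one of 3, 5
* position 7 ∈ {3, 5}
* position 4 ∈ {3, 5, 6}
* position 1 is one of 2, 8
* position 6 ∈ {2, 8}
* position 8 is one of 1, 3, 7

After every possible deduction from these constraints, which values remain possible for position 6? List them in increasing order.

2, 8

The 2 variables position 1 and position 6 are confined to {2, 8}, which locks those values in; drop them from position 3.
position 2 and position 7 share exactly the 2 values {3, 5}; by pigeonhole those values go to them, so strike 3, 5 from position 4, position 8.
position 4 has just one choice, so position 4 = 6. So position 3 can't be 6.
That leaves position 3 = 7. Remove 7 from position 8.
position 8 has just one choice, so position 8 = 1. Remove 1 from position 5.
No further eliminations apply; position 6 can still be any of 2, 8.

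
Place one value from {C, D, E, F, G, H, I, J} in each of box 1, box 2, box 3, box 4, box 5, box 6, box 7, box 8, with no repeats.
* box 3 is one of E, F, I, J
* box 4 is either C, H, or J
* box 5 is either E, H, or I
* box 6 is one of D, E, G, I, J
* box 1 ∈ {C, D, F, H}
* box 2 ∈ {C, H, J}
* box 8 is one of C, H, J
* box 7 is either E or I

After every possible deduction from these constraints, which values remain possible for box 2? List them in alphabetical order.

C, H, J

Among the 8 variables, G fits only box 6 (and all 8 values in {C, D, E, F, G, H, I, J} must be used), so box 6 = G.
The 7 still-open variables draw from only 7 values {C, D, E, F, H, I, J}, so each is used; only box 1 can be D, hence box 1 = D.
The 6 still-open variables together cover exactly {C, E, F, H, I, J} — 6 values for 6 variables — and F appears only in box 3's list, so box 3 = F.
box 2, box 4, box 8 share exactly the 3 values {C, H, J}; by pigeonhole those values go to them, so strike C, H, J from box 5.
No further eliminations apply; box 2 can still be any of C, H, J.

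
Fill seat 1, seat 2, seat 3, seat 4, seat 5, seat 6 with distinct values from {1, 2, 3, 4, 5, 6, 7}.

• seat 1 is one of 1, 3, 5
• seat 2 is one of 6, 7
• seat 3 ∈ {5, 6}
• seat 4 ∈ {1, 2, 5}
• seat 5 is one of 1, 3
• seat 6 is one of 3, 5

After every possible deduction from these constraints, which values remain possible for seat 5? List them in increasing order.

1, 3

Among the 6 variables, 2 fits only seat 4 (and all 6 values in {1, 2, 3, 5, 6, 7} must be used), so seat 4 = 2.
Among the 5 still-open variables, 7 fits only seat 2 (and all 5 values in {1, 3, 5, 6, 7} must be used), so seat 2 = 7.
The 4 still-open variables draw from only 4 values {1, 3, 5, 6}, so each is used; only seat 3 can be 6, hence seat 3 = 6.
No further eliminations apply; seat 5 can still be any of 1, 3.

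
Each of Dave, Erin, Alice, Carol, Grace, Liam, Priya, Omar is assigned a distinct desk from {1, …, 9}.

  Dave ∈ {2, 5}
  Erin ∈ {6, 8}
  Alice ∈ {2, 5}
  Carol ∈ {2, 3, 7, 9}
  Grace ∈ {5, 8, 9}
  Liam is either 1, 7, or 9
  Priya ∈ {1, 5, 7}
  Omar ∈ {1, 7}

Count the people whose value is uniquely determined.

4

Among the 8 variables, 3 fits only Carol (and all 8 values in {1, 2, 3, 5, 6, 7, 8, 9} must be used), so Carol = 3.
Among the 7 still-open variables, 6 fits only Erin (and all 7 values in {1, 2, 5, 6, 7, 8, 9} must be used), so Erin = 6.
Among the 6 still-open variables, 8 fits only Grace (and all 6 values in {1, 2, 5, 7, 8, 9} must be used), so Grace = 8.
The 5 still-open variables together cover exactly {1, 2, 5, 7, 9} — 5 values for 5 variables — and 9 appears only in Liam's list, so Liam = 9.
The 2 variables Dave and Alice are confined to {2, 5}, which locks those values in; drop them from Priya.
Determined: Erin=6, Carol=3, Grace=8, Liam=9. The other people each still have more than one consistent value. That makes 4.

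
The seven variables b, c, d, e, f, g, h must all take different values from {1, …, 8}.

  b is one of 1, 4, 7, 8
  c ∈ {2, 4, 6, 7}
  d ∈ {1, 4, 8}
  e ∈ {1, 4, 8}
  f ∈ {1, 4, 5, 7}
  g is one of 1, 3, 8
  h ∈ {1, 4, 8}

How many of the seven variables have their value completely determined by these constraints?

d, e, h share exactly the 3 values {1, 4, 8}; by pigeonhole those values go to them, so strike 1, 4, 8 from b, c, f, g.
b must be 7 (only option left). Strike 7 from c, f.
f must be 5 (only option left).
g has just one choice, so g = 3.
Determined: b=7, f=5, g=3. The other variables each still have more than one consistent value. That makes 3.

3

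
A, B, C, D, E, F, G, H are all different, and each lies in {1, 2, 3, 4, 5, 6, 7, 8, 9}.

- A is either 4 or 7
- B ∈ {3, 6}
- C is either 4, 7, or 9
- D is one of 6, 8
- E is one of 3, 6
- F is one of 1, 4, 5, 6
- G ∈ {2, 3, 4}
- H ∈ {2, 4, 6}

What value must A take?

7

B and E between them cover only {3, 6} — a naked pair. Remove those values from D, F, G, H.
That leaves D = 8.
G and H between them cover only {2, 4} — a naked pair. Remove those values from A, C, F.
So A = 7.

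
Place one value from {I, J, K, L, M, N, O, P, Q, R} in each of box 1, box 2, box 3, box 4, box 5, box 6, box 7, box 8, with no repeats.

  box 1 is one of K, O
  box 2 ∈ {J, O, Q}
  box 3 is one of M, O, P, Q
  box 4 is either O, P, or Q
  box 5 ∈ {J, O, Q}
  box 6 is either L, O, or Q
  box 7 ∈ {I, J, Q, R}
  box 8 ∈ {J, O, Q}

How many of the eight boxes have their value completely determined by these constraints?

4

box 2, box 5, box 8 share exactly the 3 values {J, O, Q}; by pigeonhole those values go to them, so strike J, O, Q from box 1, box 3, box 4, box 6, box 7.
That leaves box 1 = K.
box 4's domain is down to {P}, so box 4 = P. So box 3 can't be P.
box 6 must be L (only option left).
box 3 has just one choice, so box 3 = M.
Determined: box 1=K, box 3=M, box 4=P, box 6=L. The other boxes each still have more than one consistent value. That makes 4.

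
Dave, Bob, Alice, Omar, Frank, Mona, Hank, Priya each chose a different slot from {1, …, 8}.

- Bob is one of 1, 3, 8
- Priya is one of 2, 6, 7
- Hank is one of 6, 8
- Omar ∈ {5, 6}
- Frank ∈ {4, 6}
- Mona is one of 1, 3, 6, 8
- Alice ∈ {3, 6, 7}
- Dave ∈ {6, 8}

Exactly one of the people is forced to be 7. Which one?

The 8 variables together cover exactly {1, 2, 3, 4, 5, 6, 7, 8} — 8 values for 8 variables — and 2 appears only in Priya's list, so Priya = 2.
Among the 7 still-open variables, 4 fits only Frank (and all 7 values in {1, 3, 4, 5, 6, 7, 8} must be used), so Frank = 4.
Among the 6 still-open variables, 5 fits only Omar (and all 6 values in {1, 3, 5, 6, 7, 8} must be used), so Omar = 5.
The 5 still-open variables draw from only 5 values {1, 3, 6, 7, 8}, so each is used; only Alice can be 7, hence Alice = 7.

Alice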